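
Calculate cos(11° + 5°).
cos(11° + 5°) = cos 11° cos 5° - sin 11° sin 5° = 0.9613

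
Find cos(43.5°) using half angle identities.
cos(43.5°) = √((1 + cos 87°)/2) = 0.7254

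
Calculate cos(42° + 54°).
cos(42° + 54°) = cos 42° cos 54° - sin 42° sin 54° = -0.1045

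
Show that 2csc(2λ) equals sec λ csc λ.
LHS = 2/sin(2λ) = 2/(2 sin λ cos λ) = 1/(sin λ cos λ) = (1/cos λ)(1/sin λ) = sec λ csc λ = RHS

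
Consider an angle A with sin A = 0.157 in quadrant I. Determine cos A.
cos A = √(1 - sin²A) = 0.9876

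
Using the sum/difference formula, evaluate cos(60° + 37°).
cos(60° + 37°) = cos 60° cos 37° - sin 60° sin 37° = -0.1219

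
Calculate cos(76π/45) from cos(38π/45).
cos(76π/45) = cos²38π/45 - sin²38π/45 = 0.5592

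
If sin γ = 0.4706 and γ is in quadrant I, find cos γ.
cos γ = 0.8823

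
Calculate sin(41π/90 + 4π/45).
sin(41π/90 + 4π/45) = sin 41π/90 cos 4π/45 + cos 41π/90 sin 4π/45 = 0.9903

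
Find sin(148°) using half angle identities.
sin(148°) = √((1 - cos 296°)/2) = 0.5299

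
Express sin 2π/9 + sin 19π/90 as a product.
sin 2π/9 + sin 19π/90 = 2 sin(13π/60) cos(π/180)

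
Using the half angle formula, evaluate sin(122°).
sin(122°) = √((1 - cos 244°)/2) = 0.848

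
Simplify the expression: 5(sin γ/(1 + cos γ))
5(sin γ/(1 + cos γ)) = 5(tan(γ/2)) (using Half angle)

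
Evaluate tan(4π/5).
tan(4π/5) = -0.7265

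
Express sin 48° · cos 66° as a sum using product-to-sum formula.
sin 48° cos 66° = (1/2)[sin(48°+66°) + sin(48°-66°)]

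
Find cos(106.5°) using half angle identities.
cos(106.5°) = -√((1 + cos 213°)/2) = -0.284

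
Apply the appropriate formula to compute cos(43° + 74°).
cos(43° + 74°) = cos 43° cos 74° - sin 43° sin 74° = -0.454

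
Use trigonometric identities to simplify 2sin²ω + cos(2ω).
2sin²ω + cos(2ω) = 1 (using Double angle)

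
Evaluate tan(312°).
tan(312°) = -1.111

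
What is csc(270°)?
csc(270°) = -1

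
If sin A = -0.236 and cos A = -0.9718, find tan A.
tan A = sin A / cos A = 0.2428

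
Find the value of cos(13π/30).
cos(13π/30) = 0.2079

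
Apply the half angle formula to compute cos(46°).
cos(46°) = √((1 + cos 92°)/2) = 0.6947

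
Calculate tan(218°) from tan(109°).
tan(218°) = 2 tan 109° / (1 - tan²109°) = 0.7813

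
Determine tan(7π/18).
tan(7π/18) = 2.747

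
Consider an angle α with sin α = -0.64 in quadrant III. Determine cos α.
cos α = ±√(1 - sin²α) = -0.7684 (negative in QIII)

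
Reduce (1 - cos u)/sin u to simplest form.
(1 - cos u)/sin u = tan(u/2) (using Half angle)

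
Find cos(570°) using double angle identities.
cos(570°) = cos²285° - sin²285° = -√3/2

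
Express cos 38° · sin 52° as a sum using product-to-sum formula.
cos 38° sin 52° = (1/2)[sin(38°+52°) - sin(38°-52°)]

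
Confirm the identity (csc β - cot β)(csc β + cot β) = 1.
LHS = csc²β - cot²β = (1 + cot²β) - cot²β = 1 = RHS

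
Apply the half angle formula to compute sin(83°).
sin(83°) = √((1 - cos 166°)/2) = 0.9925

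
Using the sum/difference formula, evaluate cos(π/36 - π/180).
cos(π/36 - π/180) = cos π/36 cos π/180 + sin π/36 sin π/180 = 0.9976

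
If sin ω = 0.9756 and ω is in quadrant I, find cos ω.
cos ω = 0.2196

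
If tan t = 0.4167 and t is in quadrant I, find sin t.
sin t = 0.3846 (using tan²t + 1 = sec²t)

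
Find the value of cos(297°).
cos(297°) = 0.454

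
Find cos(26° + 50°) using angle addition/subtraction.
cos(26° + 50°) = cos 26° cos 50° - sin 26° sin 50° = 0.2419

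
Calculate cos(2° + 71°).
cos(2° + 71°) = cos 2° cos 71° - sin 2° sin 71° = 0.2924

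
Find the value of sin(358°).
sin(358°) = -0.0349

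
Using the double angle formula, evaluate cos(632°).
cos(632°) = cos²316° - sin²316° = 0.0349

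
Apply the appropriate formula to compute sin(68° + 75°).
sin(68° + 75°) = sin 68° cos 75° + cos 68° sin 75° = 0.6018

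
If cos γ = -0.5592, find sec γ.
sec γ = 1/cos γ = -1.788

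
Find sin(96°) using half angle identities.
sin(96°) = √((1 - cos 192°)/2) = 0.9945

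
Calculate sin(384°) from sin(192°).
sin(384°) = 2 sin 192° cos 192° = 0.4067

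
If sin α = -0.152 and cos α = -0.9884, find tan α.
tan α = sin α / cos α = 0.1538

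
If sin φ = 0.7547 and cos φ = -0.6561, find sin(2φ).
sin(2φ) = 2 sin φ cos φ = -0.9903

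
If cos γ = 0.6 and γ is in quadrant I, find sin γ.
sin γ = 0.8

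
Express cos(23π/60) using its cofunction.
cos(23π/60) = sin(π/2 - 23π/60) = sin(7π/60)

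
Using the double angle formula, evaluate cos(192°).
cos(192°) = cos²96° - sin²96° = -0.9781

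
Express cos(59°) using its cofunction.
cos(59°) = sin(90° - 59°) = sin(31°)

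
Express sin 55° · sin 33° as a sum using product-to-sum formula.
sin 55° sin 33° = (1/2)[cos(55°-33°) - cos(55°+33°)]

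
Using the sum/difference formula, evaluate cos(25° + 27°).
cos(25° + 27°) = cos 25° cos 27° - sin 25° sin 27° = 0.6157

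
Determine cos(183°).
cos(183°) = -0.9986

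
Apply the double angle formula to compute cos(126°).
cos(126°) = cos²63° - sin²63° = -0.5878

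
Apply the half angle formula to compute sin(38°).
sin(38°) = √((1 - cos 76°)/2) = 0.6157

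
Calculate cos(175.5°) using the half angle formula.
cos(175.5°) = -√((1 + cos 351°)/2) = -0.9969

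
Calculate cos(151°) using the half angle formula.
cos(151°) = -√((1 + cos 302°)/2) = -0.8746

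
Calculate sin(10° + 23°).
sin(10° + 23°) = sin 10° cos 23° + cos 10° sin 23° = 0.5446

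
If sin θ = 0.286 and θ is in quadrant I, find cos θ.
cos θ = 0.9582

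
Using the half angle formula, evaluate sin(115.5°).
sin(115.5°) = √((1 - cos 231°)/2) = 0.9026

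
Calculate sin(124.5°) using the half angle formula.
sin(124.5°) = √((1 - cos 249°)/2) = 0.8241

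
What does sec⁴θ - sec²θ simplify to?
sec⁴θ - sec²θ = tan⁴θ + tan²θ (using Pythagorean)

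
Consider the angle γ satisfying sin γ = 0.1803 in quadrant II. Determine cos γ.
cos γ = ±√(1 - sin²γ) = -0.9836 (negative in QII)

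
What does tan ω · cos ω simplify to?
tan ω · cos ω = sin ω (using Quotient identity)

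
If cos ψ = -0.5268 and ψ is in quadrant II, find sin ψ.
sin ψ = 0.85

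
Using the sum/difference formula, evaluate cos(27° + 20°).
cos(27° + 20°) = cos 27° cos 20° - sin 27° sin 20° = 0.682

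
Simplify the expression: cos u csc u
cos u csc u = cot u (using Reciprocal + quotient)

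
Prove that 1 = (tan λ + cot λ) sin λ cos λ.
RHS = (sin λ/cos λ + cos λ/sin λ) sin λ cos λ = ((sin²λ + cos²λ)/(sin λ cos λ)) · sin λ cos λ = sin²λ + cos²λ = 1 = LHS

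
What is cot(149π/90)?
cot(149π/90) = -0.5317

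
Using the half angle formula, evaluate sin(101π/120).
sin(101π/120) = √((1 - cos 101π/60)/2) = 0.4772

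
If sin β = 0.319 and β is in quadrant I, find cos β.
cos β = 0.9478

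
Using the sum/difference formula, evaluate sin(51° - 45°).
sin(51° - 45°) = sin 51° cos 45° - cos 51° sin 45° = 0.1045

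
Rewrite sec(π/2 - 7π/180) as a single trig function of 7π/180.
sec(π/2 - 7π/180) = csc(7π/180)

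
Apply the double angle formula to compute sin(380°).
sin(380°) = 2 sin 190° cos 190° = 0.342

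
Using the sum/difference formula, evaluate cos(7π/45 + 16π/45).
cos(7π/45 + 16π/45) = cos 7π/45 cos 16π/45 - sin 7π/45 sin 16π/45 = -0.0349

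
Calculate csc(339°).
csc(339°) = -2.79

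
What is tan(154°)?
tan(154°) = -0.4877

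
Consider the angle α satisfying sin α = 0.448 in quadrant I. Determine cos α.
cos α = √(1 - sin²α) = 0.894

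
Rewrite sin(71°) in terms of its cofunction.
sin(71°) = cos(90° - 71°) = cos(19°)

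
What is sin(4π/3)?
sin(4π/3) = -√3/2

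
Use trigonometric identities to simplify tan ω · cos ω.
tan ω · cos ω = sin ω (using Quotient identity)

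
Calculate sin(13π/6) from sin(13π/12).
sin(13π/6) = 2 sin 13π/12 cos 13π/12 = 1/2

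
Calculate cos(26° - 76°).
cos(26° - 76°) = cos 26° cos 76° + sin 26° sin 76° = 0.6428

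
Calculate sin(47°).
sin(47°) = 0.7314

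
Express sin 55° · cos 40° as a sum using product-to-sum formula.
sin 55° cos 40° = (1/2)[sin(55°+40°) + sin(55°-40°)]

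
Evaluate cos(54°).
cos(54°) = 0.5878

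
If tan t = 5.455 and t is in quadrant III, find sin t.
sin t = -0.9836 (using tan²t + 1 = sec²t)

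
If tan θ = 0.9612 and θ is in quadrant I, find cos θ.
cos θ = 0.721 (using tan²θ + 1 = sec²θ)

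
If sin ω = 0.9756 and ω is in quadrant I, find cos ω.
cos ω = 0.2196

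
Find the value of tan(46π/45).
tan(46π/45) = 0.06993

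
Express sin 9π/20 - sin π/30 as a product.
sin 9π/20 - sin π/30 = 2 cos(29π/120) sin(5π/24)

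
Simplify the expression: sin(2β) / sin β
sin(2β) / sin β = 2 cos β (using Double angle)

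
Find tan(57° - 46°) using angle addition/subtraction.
tan(57° - 46°) = (tan 57° - tan 46°)/(1 + tan 57° tan 46°) = 0.1944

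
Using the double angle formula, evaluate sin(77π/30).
sin(77π/30) = 2 sin 77π/60 cos 77π/60 = 0.9781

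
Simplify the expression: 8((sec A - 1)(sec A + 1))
8((sec A - 1)(sec A + 1)) = 8(tan²A) (using Diff. of squares)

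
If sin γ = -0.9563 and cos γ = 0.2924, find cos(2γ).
cos(2γ) = cos²γ - sin²γ = -0.829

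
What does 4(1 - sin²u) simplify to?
4(1 - sin²u) = 4(cos²u) (using Pythagorean identity)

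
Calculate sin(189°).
sin(189°) = -0.1564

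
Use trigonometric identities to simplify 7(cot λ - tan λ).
7(cot λ - tan λ) = 7(2 cot(2λ)) (using Double angle)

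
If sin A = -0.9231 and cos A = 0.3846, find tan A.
tan A = sin A / cos A = -2.4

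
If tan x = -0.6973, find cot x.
cot x = 1/tan x = -1.434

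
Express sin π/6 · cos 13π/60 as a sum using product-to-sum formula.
sin π/6 cos 13π/60 = (1/2)[sin(π/6+13π/60) + sin(π/6-13π/60)]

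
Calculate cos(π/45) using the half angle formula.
cos(π/45) = √((1 + cos 2π/45)/2) = 0.9976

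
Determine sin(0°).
sin(0°) = 0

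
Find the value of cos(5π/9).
cos(5π/9) = -0.1736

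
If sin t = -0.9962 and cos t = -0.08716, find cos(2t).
cos(2t) = cos²t - sin²t = -0.9848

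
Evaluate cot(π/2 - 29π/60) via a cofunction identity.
cot(π/2 - 29π/60) = tan(29π/60) = 19.08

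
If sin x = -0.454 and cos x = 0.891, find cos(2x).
cos(2x) = cos²x - sin²x = 0.5878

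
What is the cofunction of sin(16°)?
sin(16°) = cos(90° - 16°) = cos(74°)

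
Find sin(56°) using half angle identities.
sin(56°) = √((1 - cos 112°)/2) = 0.829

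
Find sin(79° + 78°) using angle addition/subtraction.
sin(79° + 78°) = sin 79° cos 78° + cos 79° sin 78° = 0.3907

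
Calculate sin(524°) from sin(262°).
sin(524°) = 2 sin 262° cos 262° = 0.2756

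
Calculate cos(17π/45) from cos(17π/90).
cos(17π/45) = cos²17π/90 - sin²17π/90 = 0.3746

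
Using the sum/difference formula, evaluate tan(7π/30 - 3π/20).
tan(7π/30 - 3π/20) = (tan 7π/30 - tan 3π/20)/(1 + tan 7π/30 tan 3π/20) = 2-√3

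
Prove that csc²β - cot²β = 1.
LHS = 1/sin²β - cos²β/sin²β = (1 - cos²β)/sin²β = sin²β/sin²β = 1 = RHS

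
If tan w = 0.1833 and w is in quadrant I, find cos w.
cos w = 0.9836 (using tan²w + 1 = sec²w)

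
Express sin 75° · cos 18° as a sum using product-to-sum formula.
sin 75° cos 18° = (1/2)[sin(75°+18°) + sin(75°-18°)]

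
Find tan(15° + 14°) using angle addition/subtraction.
tan(15° + 14°) = (tan 15° + tan 14°)/(1 - tan 15° tan 14°) = 0.5543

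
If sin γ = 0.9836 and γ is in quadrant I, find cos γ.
cos γ = 0.1804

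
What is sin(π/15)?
sin(π/15) = 0.2079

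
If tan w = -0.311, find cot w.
cot w = 1/tan w = -3.215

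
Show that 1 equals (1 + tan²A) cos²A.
RHS = sec²A · cos²A = (1/cos²A) · cos²A = 1 = LHS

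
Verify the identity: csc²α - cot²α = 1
LHS = 1/sin²α - cos²α/sin²α = (1 - cos²α)/sin²α = sin²α/sin²α = 1 = RHS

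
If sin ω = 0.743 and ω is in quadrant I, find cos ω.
cos ω = 0.6693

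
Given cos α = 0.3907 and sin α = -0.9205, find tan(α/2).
tan(α/2) = sin α / (1 + cos α) = -0.6619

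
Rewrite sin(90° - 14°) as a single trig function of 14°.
sin(90° - 14°) = cos(14°)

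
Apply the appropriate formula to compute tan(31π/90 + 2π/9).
tan(31π/90 + 2π/9) = (tan 31π/90 + tan 2π/9)/(1 - tan 31π/90 tan 2π/9) = -4.705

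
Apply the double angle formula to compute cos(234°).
cos(234°) = cos²117° - sin²117° = -0.5878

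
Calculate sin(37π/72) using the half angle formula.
sin(37π/72) = √((1 - cos 37π/36)/2) = 0.999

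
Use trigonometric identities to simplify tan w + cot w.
tan w + cot w = sec w csc w (using Quotient identities)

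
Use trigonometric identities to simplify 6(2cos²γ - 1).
6(2cos²γ - 1) = 6(cos(2γ)) (using Double angle)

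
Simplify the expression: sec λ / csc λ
sec λ / csc λ = tan λ (using Reciprocal identities)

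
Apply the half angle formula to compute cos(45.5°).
cos(45.5°) = √((1 + cos 91°)/2) = 0.7009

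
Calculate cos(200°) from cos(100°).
cos(200°) = cos²100° - sin²100° = -0.9397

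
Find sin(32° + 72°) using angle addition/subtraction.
sin(32° + 72°) = sin 32° cos 72° + cos 32° sin 72° = 0.9703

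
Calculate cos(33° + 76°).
cos(33° + 76°) = cos 33° cos 76° - sin 33° sin 76° = -0.3256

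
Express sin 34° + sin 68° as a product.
sin 34° + sin 68° = 2 sin(51°) cos(-17°)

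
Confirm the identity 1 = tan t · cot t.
RHS = (sin t/cos t) · (cos t/sin t) = 1 = LHS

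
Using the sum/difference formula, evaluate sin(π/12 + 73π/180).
sin(π/12 + 73π/180) = sin π/12 cos 73π/180 + cos π/12 sin 73π/180 = 0.9994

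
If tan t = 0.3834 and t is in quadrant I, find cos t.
cos t = 0.9337 (using tan²t + 1 = sec²t)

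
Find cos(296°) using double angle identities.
cos(296°) = cos²148° - sin²148° = 0.4384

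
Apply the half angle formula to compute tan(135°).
tan(135°) = sin 270° / (1 + cos 270°) = -1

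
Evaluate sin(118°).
sin(118°) = 0.8829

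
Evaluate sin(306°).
sin(306°) = -0.809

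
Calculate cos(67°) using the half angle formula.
cos(67°) = √((1 + cos 134°)/2) = 0.3907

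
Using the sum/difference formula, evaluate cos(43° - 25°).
cos(43° - 25°) = cos 43° cos 25° + sin 43° sin 25° = 0.9511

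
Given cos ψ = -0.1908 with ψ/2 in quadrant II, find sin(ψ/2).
sin(ψ/2) = ±√((1 - cos ψ)/2); positive since ψ/2 ∈ QII, so sin(ψ/2) = 0.7716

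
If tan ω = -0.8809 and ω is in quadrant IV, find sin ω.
sin ω = -0.661 (using tan²ω + 1 = sec²ω)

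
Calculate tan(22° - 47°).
tan(22° - 47°) = (tan 22° - tan 47°)/(1 + tan 22° tan 47°) = -0.4663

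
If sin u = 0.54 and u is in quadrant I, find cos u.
cos u = 0.8417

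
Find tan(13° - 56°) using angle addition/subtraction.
tan(13° - 56°) = (tan 13° - tan 56°)/(1 + tan 13° tan 56°) = -0.9325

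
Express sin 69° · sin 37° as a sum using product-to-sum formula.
sin 69° sin 37° = (1/2)[cos(69°-37°) - cos(69°+37°)]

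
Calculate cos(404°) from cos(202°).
cos(404°) = cos²202° - sin²202° = 0.7193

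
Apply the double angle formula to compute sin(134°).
sin(134°) = 2 sin 67° cos 67° = 0.7193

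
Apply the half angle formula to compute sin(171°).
sin(171°) = √((1 - cos 342°)/2) = 0.1564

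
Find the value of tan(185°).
tan(185°) = 0.08749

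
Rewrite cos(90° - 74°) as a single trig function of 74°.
cos(90° - 74°) = sin(74°)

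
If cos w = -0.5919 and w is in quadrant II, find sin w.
sin w = 0.806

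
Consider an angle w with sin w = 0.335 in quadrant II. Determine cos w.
cos w = ±√(1 - sin²w) = -0.9422 (negative in QII)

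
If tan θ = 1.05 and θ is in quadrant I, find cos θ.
cos θ = 0.6897 (using tan²θ + 1 = sec²θ)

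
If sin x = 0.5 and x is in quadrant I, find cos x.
cos x = 0.866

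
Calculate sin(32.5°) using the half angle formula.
sin(32.5°) = √((1 - cos 65°)/2) = 0.5373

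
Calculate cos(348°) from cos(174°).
cos(348°) = cos²174° - sin²174° = 0.9781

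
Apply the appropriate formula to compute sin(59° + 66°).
sin(59° + 66°) = sin 59° cos 66° + cos 59° sin 66° = 0.8192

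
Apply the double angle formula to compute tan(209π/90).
tan(209π/90) = 2 tan 209π/180 / (1 - tan²209π/180) = 1.6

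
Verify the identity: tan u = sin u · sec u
RHS = sin u · (1/cos u) = sin u/cos u = tan u = LHS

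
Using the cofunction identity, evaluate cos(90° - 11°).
cos(90° - 11°) = sin(11°) = 0.1908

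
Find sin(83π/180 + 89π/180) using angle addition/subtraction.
sin(83π/180 + 89π/180) = sin 83π/180 cos 89π/180 + cos 83π/180 sin 89π/180 = 0.1392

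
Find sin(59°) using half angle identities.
sin(59°) = √((1 - cos 118°)/2) = 0.8572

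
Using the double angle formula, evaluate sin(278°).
sin(278°) = 2 sin 139° cos 139° = -0.9903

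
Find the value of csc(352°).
csc(352°) = -7.185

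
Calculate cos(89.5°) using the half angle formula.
cos(89.5°) = √((1 + cos 179°)/2) = 0.008727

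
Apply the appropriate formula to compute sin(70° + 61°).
sin(70° + 61°) = sin 70° cos 61° + cos 70° sin 61° = 0.7547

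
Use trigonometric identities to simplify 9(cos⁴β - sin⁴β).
9(cos⁴β - sin⁴β) = 9(cos(2β)) (using Factoring + double angle)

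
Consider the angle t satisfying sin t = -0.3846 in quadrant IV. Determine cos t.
cos t = √(1 - sin²t) = 0.9231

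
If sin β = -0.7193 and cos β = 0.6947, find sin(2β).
sin(2β) = 2 sin β cos β = -0.9994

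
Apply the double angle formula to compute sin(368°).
sin(368°) = 2 sin 184° cos 184° = 0.1392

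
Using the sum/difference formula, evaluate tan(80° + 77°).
tan(80° + 77°) = (tan 80° + tan 77°)/(1 - tan 80° tan 77°) = -0.4245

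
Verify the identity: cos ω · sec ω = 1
LHS = cos ω · (1/cos ω) = 1 = RHS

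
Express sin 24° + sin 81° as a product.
sin 24° + sin 81° = 2 sin(52.5°) cos(-28.5°)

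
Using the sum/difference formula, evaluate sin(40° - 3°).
sin(40° - 3°) = sin 40° cos 3° - cos 40° sin 3° = 0.6018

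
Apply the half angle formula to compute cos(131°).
cos(131°) = -√((1 + cos 262°)/2) = -0.6561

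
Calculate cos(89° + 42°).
cos(89° + 42°) = cos 89° cos 42° - sin 89° sin 42° = -0.6561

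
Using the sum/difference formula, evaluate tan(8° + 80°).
tan(8° + 80°) = (tan 8° + tan 80°)/(1 - tan 8° tan 80°) = 28.64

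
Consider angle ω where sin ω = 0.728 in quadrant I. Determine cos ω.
cos ω = √(1 - sin²ω) = 0.6856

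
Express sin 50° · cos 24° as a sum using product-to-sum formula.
sin 50° cos 24° = (1/2)[sin(50°+24°) + sin(50°-24°)]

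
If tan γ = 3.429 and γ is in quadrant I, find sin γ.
sin γ = 0.96 (using tan²γ + 1 = sec²γ)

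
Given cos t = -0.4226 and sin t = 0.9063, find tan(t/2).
tan(t/2) = sin t / (1 + cos t) = 1.57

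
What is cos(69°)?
cos(69°) = 0.3584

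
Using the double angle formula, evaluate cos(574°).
cos(574°) = 2cos²287° - 1 = -0.829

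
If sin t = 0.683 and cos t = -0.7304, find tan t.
tan t = sin t / cos t = -0.9351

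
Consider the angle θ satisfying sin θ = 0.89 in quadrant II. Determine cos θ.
cos θ = ±√(1 - sin²θ) = -0.456 (negative in QII)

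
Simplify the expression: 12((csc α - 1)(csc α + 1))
12((csc α - 1)(csc α + 1)) = 12(cot²α) (using Diff. of squares)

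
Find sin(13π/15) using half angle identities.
sin(13π/15) = √((1 - cos 26π/15)/2) = 0.4067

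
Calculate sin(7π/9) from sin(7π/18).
sin(7π/9) = 2 sin 7π/18 cos 7π/18 = 0.6428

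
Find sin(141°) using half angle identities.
sin(141°) = √((1 - cos 282°)/2) = 0.6293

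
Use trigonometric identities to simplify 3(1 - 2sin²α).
3(1 - 2sin²α) = 3(cos(2α)) (using Double angle)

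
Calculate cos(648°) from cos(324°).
cos(648°) = cos²324° - sin²324° = 0.309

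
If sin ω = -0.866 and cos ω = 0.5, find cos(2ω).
cos(2ω) = cos²ω - sin²ω = -0.5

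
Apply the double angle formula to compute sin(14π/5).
sin(14π/5) = 2 sin 7π/5 cos 7π/5 = 0.5878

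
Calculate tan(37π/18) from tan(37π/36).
tan(37π/18) = 2 tan 37π/36 / (1 - tan²37π/36) = 0.1763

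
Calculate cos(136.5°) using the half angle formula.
cos(136.5°) = -√((1 + cos 273°)/2) = -0.7254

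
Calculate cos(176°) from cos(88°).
cos(176°) = cos²88° - sin²88° = -0.9976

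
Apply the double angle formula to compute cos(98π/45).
cos(98π/45) = cos²49π/45 - sin²49π/45 = 0.848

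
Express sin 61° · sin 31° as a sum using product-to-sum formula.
sin 61° sin 31° = (1/2)[cos(61°-31°) - cos(61°+31°)]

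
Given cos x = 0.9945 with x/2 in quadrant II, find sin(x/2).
sin(x/2) = ±√((1 - cos x)/2); positive since x/2 ∈ QII, so sin(x/2) = 0.05244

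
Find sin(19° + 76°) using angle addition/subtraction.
sin(19° + 76°) = sin 19° cos 76° + cos 19° sin 76° = 0.9962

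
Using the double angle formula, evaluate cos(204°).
cos(204°) = cos²102° - sin²102° = -0.9135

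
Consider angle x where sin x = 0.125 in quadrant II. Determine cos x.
cos x = ±√(1 - sin²x) = -0.9922 (negative in QII)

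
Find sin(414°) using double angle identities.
sin(414°) = 2 sin 207° cos 207° = 0.809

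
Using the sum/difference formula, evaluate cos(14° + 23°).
cos(14° + 23°) = cos 14° cos 23° - sin 14° sin 23° = 0.7986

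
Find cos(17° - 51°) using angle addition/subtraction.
cos(17° - 51°) = cos 17° cos 51° + sin 17° sin 51° = 0.829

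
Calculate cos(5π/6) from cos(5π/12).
cos(5π/6) = cos²5π/12 - sin²5π/12 = -√3/2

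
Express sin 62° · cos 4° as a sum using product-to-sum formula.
sin 62° cos 4° = (1/2)[sin(62°+4°) + sin(62°-4°)]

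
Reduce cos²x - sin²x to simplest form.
cos²x - sin²x = cos(2x) (using Double angle)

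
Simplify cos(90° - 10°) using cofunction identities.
cos(90° - 10°) = sin(10°)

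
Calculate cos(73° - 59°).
cos(73° - 59°) = cos 73° cos 59° + sin 73° sin 59° = 0.9703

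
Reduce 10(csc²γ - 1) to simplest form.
10(csc²γ - 1) = 10(cot²γ) (using Pythagorean identity)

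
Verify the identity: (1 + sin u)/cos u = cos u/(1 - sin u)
LHS = (1 + sin u)(1 - sin u) / (cos u(1 - sin u)) = (1 - sin²u) / (cos u(1 - sin u)) = cos²u / (cos u(1 - sin u)) = cos u/(1 - sin u) = RHS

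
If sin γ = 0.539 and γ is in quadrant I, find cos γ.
cos γ = 0.8423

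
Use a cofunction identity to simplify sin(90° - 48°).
sin(90° - 48°) = cos(48°)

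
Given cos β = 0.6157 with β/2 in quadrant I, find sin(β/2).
sin(β/2) = ±√((1 - cos β)/2); positive since β/2 ∈ QI, so sin(β/2) = 0.4383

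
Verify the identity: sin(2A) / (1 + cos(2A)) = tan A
LHS = 2 sin A cos A / (2cos²A) = sin A/cos A = tan A = RHS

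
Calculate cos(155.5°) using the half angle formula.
cos(155.5°) = -√((1 + cos 311°)/2) = -0.91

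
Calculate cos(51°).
cos(51°) = 0.6293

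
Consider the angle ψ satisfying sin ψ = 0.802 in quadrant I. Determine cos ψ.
cos ψ = √(1 - sin²ψ) = 0.5973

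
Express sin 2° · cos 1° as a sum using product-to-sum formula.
sin 2° cos 1° = (1/2)[sin(2°+1°) + sin(2°-1°)]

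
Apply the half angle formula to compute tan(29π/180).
tan(29π/180) = sin 29π/90 / (1 + cos 29π/90) = 0.5543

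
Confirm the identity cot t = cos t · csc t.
RHS = cos t · (1/sin t) = cos t/sin t = cot t = LHS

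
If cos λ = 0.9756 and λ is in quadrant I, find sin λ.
sin λ = 0.2196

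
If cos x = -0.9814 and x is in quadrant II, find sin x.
sin x = 0.192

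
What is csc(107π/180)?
csc(107π/180) = 1.046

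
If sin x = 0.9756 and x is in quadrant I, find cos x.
cos x = 0.2196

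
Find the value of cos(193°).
cos(193°) = -0.9744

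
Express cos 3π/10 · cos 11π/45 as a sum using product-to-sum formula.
cos 3π/10 cos 11π/45 = (1/2)[cos(3π/10-11π/45) + cos(3π/10+11π/45)]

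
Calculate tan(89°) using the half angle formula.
tan(89°) = sin 178° / (1 + cos 178°) = 57.29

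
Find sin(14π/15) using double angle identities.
sin(14π/15) = 2 sin 7π/15 cos 7π/15 = 0.2079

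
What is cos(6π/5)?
cos(6π/5) = -0.809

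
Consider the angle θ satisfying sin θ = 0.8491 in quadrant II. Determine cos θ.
cos θ = ±√(1 - sin²θ) = -0.5282 (negative in QII)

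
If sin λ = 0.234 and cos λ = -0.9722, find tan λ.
tan λ = sin λ / cos λ = -0.2407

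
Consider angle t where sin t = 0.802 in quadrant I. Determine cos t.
cos t = √(1 - sin²t) = 0.5973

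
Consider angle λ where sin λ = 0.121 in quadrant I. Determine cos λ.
cos λ = √(1 - sin²λ) = 0.9927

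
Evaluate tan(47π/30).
tan(47π/30) = -4.705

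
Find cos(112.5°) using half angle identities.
cos(112.5°) = -√((1 + cos 225°)/2) = -0.3827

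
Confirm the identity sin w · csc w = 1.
LHS = sin w · (1/sin w) = 1 = RHS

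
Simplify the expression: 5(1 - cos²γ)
5(1 - cos²γ) = 5(sin²γ) (using Pythagorean identity)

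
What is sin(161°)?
sin(161°) = 0.3256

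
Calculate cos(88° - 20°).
cos(88° - 20°) = cos 88° cos 20° + sin 88° sin 20° = 0.3746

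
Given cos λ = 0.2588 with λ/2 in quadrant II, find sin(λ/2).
sin(λ/2) = ±√((1 - cos λ)/2); positive since λ/2 ∈ QII, so sin(λ/2) = 0.6088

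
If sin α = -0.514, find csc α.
csc α = 1/sin α = -1.946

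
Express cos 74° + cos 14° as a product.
cos 74° + cos 14° = 2 cos(44°) cos(30°)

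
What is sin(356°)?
sin(356°) = -0.06976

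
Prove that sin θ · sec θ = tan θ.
LHS = sin θ · (1/cos θ) = sin θ/cos θ = tan θ = RHS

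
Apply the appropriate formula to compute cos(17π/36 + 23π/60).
cos(17π/36 + 23π/60) = cos 17π/36 cos 23π/60 - sin 17π/36 sin 23π/60 = -0.8988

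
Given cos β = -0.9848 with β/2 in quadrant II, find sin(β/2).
sin(β/2) = ±√((1 - cos β)/2); positive since β/2 ∈ QII, so sin(β/2) = 0.9962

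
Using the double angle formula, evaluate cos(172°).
cos(172°) = 2cos²86° - 1 = -0.9903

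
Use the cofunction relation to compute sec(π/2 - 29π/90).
sec(π/2 - 29π/90) = csc(29π/90) = 1.179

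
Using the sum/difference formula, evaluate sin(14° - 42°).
sin(14° - 42°) = sin 14° cos 42° - cos 14° sin 42° = -0.4695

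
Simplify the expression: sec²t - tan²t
sec²t - tan²t = 1 (using Pythagorean identity)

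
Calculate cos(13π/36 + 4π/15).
cos(13π/36 + 4π/15) = cos 13π/36 cos 4π/15 - sin 13π/36 sin 4π/15 = -0.3907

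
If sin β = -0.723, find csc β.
csc β = 1/sin β = -1.383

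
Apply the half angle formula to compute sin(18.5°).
sin(18.5°) = √((1 - cos 37°)/2) = 0.3173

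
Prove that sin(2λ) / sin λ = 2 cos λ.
LHS = 2 sin λ cos λ / sin λ = 2 cos λ = RHS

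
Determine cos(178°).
cos(178°) = -0.9994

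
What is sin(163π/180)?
sin(163π/180) = 0.2924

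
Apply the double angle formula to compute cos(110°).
cos(110°) = cos²55° - sin²55° = -0.342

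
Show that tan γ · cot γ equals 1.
LHS = (sin γ/cos γ) · (cos γ/sin γ) = 1 = RHS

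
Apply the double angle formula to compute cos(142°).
cos(142°) = 1 - 2sin²71° = -0.788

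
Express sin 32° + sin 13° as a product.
sin 32° + sin 13° = 2 sin(22.5°) cos(9.5°)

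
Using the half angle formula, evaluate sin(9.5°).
sin(9.5°) = √((1 - cos 19°)/2) = 0.165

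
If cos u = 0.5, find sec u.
sec u = 1/cos u = 2.0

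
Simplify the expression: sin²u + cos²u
sin²u + cos²u = 1 (using Pythagorean identity)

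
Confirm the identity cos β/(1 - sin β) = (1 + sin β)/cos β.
RHS = (1 + sin β)(1 - sin β) / (cos β(1 - sin β)) = (1 - sin²β) / (cos β(1 - sin β)) = cos²β / (cos β(1 - sin β)) = cos β/(1 - sin β) = LHS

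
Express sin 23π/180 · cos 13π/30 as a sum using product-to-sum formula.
sin 23π/180 cos 13π/30 = (1/2)[sin(23π/180+13π/30) + sin(23π/180-13π/30)]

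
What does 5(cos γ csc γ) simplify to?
5(cos γ csc γ) = 5(cot γ) (using Reciprocal + quotient)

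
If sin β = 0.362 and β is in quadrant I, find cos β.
cos β = 0.9322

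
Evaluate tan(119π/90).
tan(119π/90) = 1.6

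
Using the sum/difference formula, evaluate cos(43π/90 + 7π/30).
cos(43π/90 + 7π/30) = cos 43π/90 cos 7π/30 - sin 43π/90 sin 7π/30 = -0.6157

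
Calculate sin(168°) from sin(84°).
sin(168°) = 2 sin 84° cos 84° = 0.2079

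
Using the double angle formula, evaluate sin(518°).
sin(518°) = 2 sin 259° cos 259° = 0.3746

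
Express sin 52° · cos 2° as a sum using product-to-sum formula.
sin 52° cos 2° = (1/2)[sin(52°+2°) + sin(52°-2°)]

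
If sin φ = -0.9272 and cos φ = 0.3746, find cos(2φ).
cos(2φ) = cos²φ - sin²φ = -0.7194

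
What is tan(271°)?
tan(271°) = -57.29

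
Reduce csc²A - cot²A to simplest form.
csc²A - cot²A = 1 (using Pythagorean identity)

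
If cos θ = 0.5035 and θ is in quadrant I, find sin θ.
sin θ = 0.864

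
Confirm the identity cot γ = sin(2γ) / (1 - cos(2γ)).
RHS = 2 sin γ cos γ / (2sin²γ) = cos γ/sin γ = cot γ = LHS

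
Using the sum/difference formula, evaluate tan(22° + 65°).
tan(22° + 65°) = (tan 22° + tan 65°)/(1 - tan 22° tan 65°) = 19.08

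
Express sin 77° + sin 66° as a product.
sin 77° + sin 66° = 2 sin(71.5°) cos(5.5°)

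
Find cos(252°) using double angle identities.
cos(252°) = 2cos²126° - 1 = -0.309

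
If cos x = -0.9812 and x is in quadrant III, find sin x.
sin x = -0.193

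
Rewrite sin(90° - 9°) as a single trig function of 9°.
sin(90° - 9°) = cos(9°)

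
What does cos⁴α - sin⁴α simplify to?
cos⁴α - sin⁴α = cos(2α) (using Factoring + double angle)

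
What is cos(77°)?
cos(77°) = 0.225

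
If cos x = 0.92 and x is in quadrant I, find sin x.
sin x = 0.3919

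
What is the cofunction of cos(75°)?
cos(75°) = sin(90° - 75°) = sin(15°)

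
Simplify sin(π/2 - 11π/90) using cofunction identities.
sin(π/2 - 11π/90) = cos(11π/90)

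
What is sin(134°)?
sin(134°) = 0.7193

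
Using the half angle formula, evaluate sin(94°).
sin(94°) = √((1 - cos 188°)/2) = 0.9976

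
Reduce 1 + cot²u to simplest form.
1 + cot²u = csc²u (using Pythagorean identity)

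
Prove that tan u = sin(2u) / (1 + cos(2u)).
RHS = 2 sin u cos u / (2cos²u) = sin u/cos u = tan u = LHS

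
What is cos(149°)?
cos(149°) = -0.8572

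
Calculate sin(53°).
sin(53°) = 0.7986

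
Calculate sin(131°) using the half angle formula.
sin(131°) = √((1 - cos 262°)/2) = 0.7547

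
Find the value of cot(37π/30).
cot(37π/30) = 1.111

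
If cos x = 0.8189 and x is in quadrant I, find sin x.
sin x = 0.5739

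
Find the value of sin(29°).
sin(29°) = 0.4848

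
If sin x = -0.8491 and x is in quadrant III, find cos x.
cos x = -0.5282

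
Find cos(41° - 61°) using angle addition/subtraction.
cos(41° - 61°) = cos 41° cos 61° + sin 41° sin 61° = 0.9397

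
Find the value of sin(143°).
sin(143°) = 0.6018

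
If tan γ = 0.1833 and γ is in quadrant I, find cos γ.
cos γ = 0.9836 (using tan²γ + 1 = sec²γ)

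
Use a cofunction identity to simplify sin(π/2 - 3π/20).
sin(π/2 - 3π/20) = cos(3π/20)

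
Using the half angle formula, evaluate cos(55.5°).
cos(55.5°) = √((1 + cos 111°)/2) = 0.5664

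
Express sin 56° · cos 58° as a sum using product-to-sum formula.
sin 56° cos 58° = (1/2)[sin(56°+58°) + sin(56°-58°)]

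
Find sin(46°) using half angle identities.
sin(46°) = √((1 - cos 92°)/2) = 0.7193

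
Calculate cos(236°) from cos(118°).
cos(236°) = cos²118° - sin²118° = -0.5592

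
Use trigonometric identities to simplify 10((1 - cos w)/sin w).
10((1 - cos w)/sin w) = 10(tan(w/2)) (using Half angle)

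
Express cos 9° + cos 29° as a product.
cos 9° + cos 29° = 2 cos(19°) cos(-10°)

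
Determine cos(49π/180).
cos(49π/180) = 0.6561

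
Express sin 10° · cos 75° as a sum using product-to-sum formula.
sin 10° cos 75° = (1/2)[sin(10°+75°) + sin(10°-75°)]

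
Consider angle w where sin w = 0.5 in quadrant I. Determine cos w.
cos w = √(1 - sin²w) = 0.866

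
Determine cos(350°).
cos(350°) = 0.9848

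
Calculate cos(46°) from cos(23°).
cos(46°) = cos²23° - sin²23° = 0.6947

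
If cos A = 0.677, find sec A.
sec A = 1/cos A = 1.477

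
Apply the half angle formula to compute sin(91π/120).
sin(91π/120) = √((1 - cos 91π/60)/2) = 0.6884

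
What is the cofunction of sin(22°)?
sin(22°) = cos(90° - 22°) = cos(68°)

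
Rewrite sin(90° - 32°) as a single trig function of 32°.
sin(90° - 32°) = cos(32°)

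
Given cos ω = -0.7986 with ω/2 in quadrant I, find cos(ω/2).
cos(ω/2) = ±√((1 + cos ω)/2); positive since ω/2 ∈ QI, so cos(ω/2) = 0.3173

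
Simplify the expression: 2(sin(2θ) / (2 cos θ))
2(sin(2θ) / (2 cos θ)) = 2(sin θ) (using Double angle)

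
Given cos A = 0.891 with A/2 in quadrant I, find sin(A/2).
sin(A/2) = ±√((1 - cos A)/2); positive since A/2 ∈ QI, so sin(A/2) = 0.2335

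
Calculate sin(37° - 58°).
sin(37° - 58°) = sin 37° cos 58° - cos 37° sin 58° = -0.3584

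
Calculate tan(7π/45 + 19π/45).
tan(7π/45 + 19π/45) = (tan 7π/45 + tan 19π/45)/(1 - tan 7π/45 tan 19π/45) = -4.011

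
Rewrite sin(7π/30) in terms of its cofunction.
sin(7π/30) = cos(π/2 - 7π/30) = cos(4π/15)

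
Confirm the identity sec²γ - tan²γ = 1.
LHS = 1/cos²γ - sin²γ/cos²γ = (1 - sin²γ)/cos²γ = cos²γ/cos²γ = 1 = RHS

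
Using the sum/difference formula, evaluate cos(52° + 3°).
cos(52° + 3°) = cos 52° cos 3° - sin 52° sin 3° = 0.5736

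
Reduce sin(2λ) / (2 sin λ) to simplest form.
sin(2λ) / (2 sin λ) = cos λ (using Double angle)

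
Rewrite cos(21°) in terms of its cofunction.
cos(21°) = sin(90° - 21°) = sin(69°)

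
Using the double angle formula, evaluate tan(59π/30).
tan(59π/30) = 2 tan 59π/60 / (1 - tan²59π/60) = -0.1051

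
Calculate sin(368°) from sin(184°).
sin(368°) = 2 sin 184° cos 184° = 0.1392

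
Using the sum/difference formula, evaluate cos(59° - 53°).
cos(59° - 53°) = cos 59° cos 53° + sin 59° sin 53° = 0.9945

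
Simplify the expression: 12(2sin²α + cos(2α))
12(2sin²α + cos(2α)) = 12 (using Double angle)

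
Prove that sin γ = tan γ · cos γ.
RHS = (sin γ/cos γ) · cos γ = sin γ = LHS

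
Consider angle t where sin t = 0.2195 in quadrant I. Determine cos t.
cos t = √(1 - sin²t) = 0.9756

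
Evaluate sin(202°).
sin(202°) = -0.3746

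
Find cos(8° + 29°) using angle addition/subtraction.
cos(8° + 29°) = cos 8° cos 29° - sin 8° sin 29° = 0.7986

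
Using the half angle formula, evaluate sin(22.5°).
sin(22.5°) = √((1 - cos 45°)/2) = √(2-√2)/2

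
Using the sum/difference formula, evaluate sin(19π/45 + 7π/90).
sin(19π/45 + 7π/90) = sin 19π/45 cos 7π/90 + cos 19π/45 sin 7π/90 = 1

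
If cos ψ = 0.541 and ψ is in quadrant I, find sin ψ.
sin ψ = 0.841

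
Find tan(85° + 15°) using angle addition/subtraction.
tan(85° + 15°) = (tan 85° + tan 15°)/(1 - tan 85° tan 15°) = -5.671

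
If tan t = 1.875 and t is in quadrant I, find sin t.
sin t = 0.8824 (using tan²t + 1 = sec²t)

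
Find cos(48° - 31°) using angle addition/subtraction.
cos(48° - 31°) = cos 48° cos 31° + sin 48° sin 31° = 0.9563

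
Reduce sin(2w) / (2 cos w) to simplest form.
sin(2w) / (2 cos w) = sin w (using Double angle)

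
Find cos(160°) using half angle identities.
cos(160°) = -√((1 + cos 320°)/2) = -0.9397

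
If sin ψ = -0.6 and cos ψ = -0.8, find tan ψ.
tan ψ = sin ψ / cos ψ = 0.75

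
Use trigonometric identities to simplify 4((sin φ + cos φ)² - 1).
4((sin φ + cos φ)² - 1) = 4(sin(2φ)) (using Pythagorean + double angle)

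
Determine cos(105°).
cos(105°) = -(√6-√2)/4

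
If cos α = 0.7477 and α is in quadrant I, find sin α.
sin α = 0.664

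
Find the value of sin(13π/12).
sin(13π/12) = -(√6-√2)/4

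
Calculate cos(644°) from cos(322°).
cos(644°) = cos²322° - sin²322° = 0.2419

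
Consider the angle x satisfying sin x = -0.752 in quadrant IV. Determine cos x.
cos x = √(1 - sin²x) = 0.6592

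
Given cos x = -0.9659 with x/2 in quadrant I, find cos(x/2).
cos(x/2) = ±√((1 + cos x)/2); positive since x/2 ∈ QI, so cos(x/2) = 0.1306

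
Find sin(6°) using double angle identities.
sin(6°) = 2 sin 3° cos 3° = 0.1045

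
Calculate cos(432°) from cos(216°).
cos(432°) = cos²216° - sin²216° = 0.309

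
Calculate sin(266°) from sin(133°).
sin(266°) = 2 sin 133° cos 133° = -0.9976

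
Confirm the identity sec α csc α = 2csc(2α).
RHS = 2/sin(2α) = 2/(2 sin α cos α) = 1/(sin α cos α) = (1/cos α)(1/sin α) = sec α csc α = LHS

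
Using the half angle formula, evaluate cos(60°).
cos(60°) = √((1 + cos 120°)/2) = 1/2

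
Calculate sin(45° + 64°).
sin(45° + 64°) = sin 45° cos 64° + cos 45° sin 64° = 0.9455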